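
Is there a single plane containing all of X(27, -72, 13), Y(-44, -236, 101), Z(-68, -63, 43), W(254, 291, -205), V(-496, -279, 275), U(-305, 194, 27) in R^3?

The plane through X, Y, Z has normal n = XY × XZ = (-5712, -6230, -16219) and equation n·P = 83489.
Checking the remaining points: n·W = 61117, n·V = 111097, n·U = 95627.
Since n·W = 61117 ≠ 83489, W is off the plane and the points are not all coplanar.

No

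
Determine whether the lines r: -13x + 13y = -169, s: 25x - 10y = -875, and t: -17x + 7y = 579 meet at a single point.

Yes

Lines aᵢx + bᵢy = cᵢ with pairwise distinct directions are concurrent exactly when det[aᵢ bᵢ cᵢ] = 0.
Here the determinant is 0.
It vanishes, so the lines are concurrent at (-67, -80).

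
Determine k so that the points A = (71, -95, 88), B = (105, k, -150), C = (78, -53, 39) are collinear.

Direction AC = (7, 42, -49). From the x-coordinate of B, the parameter along the line is τ = (105 − 71)/7 = 34/7.
Then k = (-95) + 34/7·(42) = 109.

109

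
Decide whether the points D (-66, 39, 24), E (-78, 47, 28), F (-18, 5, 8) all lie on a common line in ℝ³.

No

DE = (-12, 8, 4), DF = (48, -34, -16).
DE × DF = (8, 0, 24).
The cross product is nonzero, so the points do not lie on one line.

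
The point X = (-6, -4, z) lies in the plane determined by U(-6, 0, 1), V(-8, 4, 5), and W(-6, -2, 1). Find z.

1

A normal to the plane is n = UV × UW = (8, 0, 4).
X lies in the plane iff n · UX = 0.
This gives (4)z + (-4) = 0, so z = 1.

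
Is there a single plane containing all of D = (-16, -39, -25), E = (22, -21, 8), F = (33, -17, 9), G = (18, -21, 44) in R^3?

No

With D as base: DE = (38, 18, 33), DF = (49, 22, 34), DG = (34, 18, 69).
DF × DG = (906, -2225, 134).
DE · (DF × DG) = -1200.
Since -1200 ≠ 0, the four points are not coplanar.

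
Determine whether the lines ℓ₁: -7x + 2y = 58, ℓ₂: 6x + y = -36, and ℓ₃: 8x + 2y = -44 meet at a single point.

No

Intersecting ℓ₁ and ℓ₂: solving the 2×2 system gives (x, y) = (-130/19, 96/19).
Substitute into ℓ₃: (8)(-130/19) + (2)(96/19) = -848/19.
But ℓ₃ requires -44 ≠ -848/19, so the three lines have no common point.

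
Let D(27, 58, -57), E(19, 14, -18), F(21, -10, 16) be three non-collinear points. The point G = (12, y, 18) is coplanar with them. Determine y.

-26

The plane through D, E, F has equation −560x + 350y + 280z = -10780.
Substituting G: (350)y + (-1680) = -10780, so y = -26.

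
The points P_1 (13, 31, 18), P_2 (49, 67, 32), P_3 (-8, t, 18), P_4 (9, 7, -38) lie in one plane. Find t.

Normal to plane P_1P_2P_4: n = (-1680, 1960, -720); plane equation n·P = 25960.
Requiring n·P_3 = 25960: (1960)t + (480) = 25960.
So t = 13.

13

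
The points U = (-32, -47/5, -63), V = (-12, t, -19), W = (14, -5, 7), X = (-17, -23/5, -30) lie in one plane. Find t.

Normal to plane UWX: n = (-954/5, -468, 774/5); plane equation n·P = 3762/5.
Requiring n·V = 3762/5: (-468)t + (-3258/5) = 3762/5.
So t = -3.

-3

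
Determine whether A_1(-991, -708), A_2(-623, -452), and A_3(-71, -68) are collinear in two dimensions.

A_1A_2 = (368, 256), A_1A_3 = (920, 640).
Twice the signed area of △A_1A_2A_3 is (368)(640) − (256)(920) = 0.
The triangle is degenerate (zero area), so the points are collinear.

Yes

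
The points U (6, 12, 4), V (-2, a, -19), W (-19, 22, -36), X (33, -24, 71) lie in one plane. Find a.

26

The points are coplanar iff UV · (UW × UX) = 0.
Expanding, this is linear in a: (595)a + (-15470) = 0.
So a = 26.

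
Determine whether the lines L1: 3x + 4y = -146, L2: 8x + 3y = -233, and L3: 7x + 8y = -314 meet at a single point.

No

Lines aᵢx + bᵢy = cᵢ with pairwise distinct directions are concurrent exactly when det[aᵢ bᵢ cᵢ] = 0.
Here the determinant is 12.
Nonzero, so no common point exists.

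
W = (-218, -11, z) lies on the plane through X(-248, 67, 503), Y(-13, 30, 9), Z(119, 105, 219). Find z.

Coplanarity requires XY · (XZ × XW) = 0.
XY = (235, -37, -494), XZ = (367, 38, -284); the triple product is linear in z with coefficient 22509 and constant term -1508103.
Setting it to zero: z = 67.

67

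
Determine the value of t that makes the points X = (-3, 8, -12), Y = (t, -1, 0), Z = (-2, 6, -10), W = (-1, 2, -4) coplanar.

The points are coplanar iff XY · (XZ × XW) = 0.
Expanding, this is linear in t: (-4)t + (0) = 0.
So t = 0.

0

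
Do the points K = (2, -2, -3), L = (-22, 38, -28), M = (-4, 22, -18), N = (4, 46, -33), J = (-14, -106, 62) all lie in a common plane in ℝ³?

The plane through K, L, M has normal n = KL × KM = (0, -210, -336) and equation n·P = 1428.
Checking the remaining points: n·N = 1428, n·J = 1428.
All equal 1428, so all 5 points lie in one plane.

Yes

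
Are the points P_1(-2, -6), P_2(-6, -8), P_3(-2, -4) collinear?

No

P_1P_2 = (-4, -2), P_1P_3 = (0, 2).
det[P_1P_2; P_1P_3] = (-4)(2) − (-2)(0) = -8.
The determinant is nonzero, so they are not collinear.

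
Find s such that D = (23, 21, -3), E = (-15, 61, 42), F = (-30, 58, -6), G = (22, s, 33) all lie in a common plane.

32

Coplanarity ⇔ det[DE; DF; DG] = 0.
Expanding, this is linear in s: (-2499)s + (79968) = 0.
So s = 32.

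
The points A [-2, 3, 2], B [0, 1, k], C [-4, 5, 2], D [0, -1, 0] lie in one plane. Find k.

2

The points are coplanar iff AB · (AC × AD) = 0.
Expanding, this is linear in k: (4)k + (-8) = 0.
So k = 2.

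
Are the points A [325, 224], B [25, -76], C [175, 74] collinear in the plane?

AB = (-300, -300), AC = (-150, -150).
Twice the signed area of △ABC is (-300)(-150) − (-300)(-150) = 0.
The triangle is degenerate (zero area), so the points are collinear.

Yes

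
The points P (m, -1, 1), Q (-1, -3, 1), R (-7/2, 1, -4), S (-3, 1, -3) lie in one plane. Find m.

Coplanarity ⇔ det[PQ; PR; PS] = 0.
Expanding, this is linear in m: (-4)m + (-4) = 0.
So m = -1.

-1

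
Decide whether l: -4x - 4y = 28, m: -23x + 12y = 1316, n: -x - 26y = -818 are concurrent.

Intersecting l and m: solving the 2×2 system gives (x, y) = (-40, 33).
Substitute into n: (-1)(-40) + (-26)(33) = -818.
This equals -818, so (-40, 33) lies on all three lines and they are concurrent.

Yes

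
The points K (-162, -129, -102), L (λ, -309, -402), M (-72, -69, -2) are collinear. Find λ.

Direction KM = (90, 60, 100). From the y-coordinate of L, the parameter along the line is τ = (-309 − (-129))/60 = -3.
Then λ = (-162) + (-3)·(90) = -432.

-432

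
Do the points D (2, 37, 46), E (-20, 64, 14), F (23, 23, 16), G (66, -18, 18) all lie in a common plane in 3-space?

Yes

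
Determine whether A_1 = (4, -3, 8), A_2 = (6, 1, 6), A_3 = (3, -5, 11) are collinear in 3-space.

A_1A_2 = (2, 4, -2), A_1A_3 = (-1, -2, 3).
Comparing components 2 and 3: (4)(3) − (-2)(-2) = 8 ≠ 0, so A_1A_2 and A_1A_3 are not parallel and the points are not collinear.

No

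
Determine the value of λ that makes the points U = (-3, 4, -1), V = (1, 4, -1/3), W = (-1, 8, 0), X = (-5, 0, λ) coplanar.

-2

Normal to plane UVW: n = (-8/3, -8/3, 16); plane equation n·P = -56/3.
Requiring n·X = -56/3: (16)λ + (40/3) = -56/3.
So λ = -2.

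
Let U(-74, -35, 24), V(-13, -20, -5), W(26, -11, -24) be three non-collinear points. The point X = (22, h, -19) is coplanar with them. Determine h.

-8

Coplanarity requires UV · (UW × UX) = 0.
UV = (61, 15, -29), UW = (100, 24, -48); the triple product is linear in h with coefficient 28 and constant term 224.
Setting it to zero: h = -8.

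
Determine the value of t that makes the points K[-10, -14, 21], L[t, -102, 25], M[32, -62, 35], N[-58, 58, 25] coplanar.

The points are coplanar iff KL · (KM × KN) = 0.
Expanding, this is linear in t: (-1200)t + (64800) = 0.
So t = 54.

54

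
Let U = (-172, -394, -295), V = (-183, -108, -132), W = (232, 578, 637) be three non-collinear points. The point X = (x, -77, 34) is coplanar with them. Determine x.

A normal to the plane is n = UV × UW = (108116, 76104, -126236).
X lies in the plane iff n · UX = 0.
This gives (108116)x + (1189276) = 0, so x = -11.

-11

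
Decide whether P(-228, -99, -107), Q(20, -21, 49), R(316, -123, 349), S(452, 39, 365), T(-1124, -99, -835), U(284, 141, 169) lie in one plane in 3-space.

Yes

The plane through P, Q, R has normal n = PQ × PR = (39312, -28224, -48384) and equation n·X = -991872.
Checking the remaining points: n·S = -991872, n·T = -991872, n·U = -991872.
All equal -991872, so all 6 points lie in one plane.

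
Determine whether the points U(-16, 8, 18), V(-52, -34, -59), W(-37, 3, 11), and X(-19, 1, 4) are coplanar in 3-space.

No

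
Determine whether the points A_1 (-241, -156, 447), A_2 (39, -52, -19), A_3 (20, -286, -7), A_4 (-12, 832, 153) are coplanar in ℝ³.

No

A normal to the plane through A_1, A_2, A_3 is n = A_1A_2 × A_1A_3 = (-107796, 5494, -63544).
The plane has equation n·P = -3282396. For A_4: n·A_4 = -3857672.
-3857672 ≠ -3282396, so A_4 is off the plane.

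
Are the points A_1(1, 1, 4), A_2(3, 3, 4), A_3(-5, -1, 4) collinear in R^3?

A_1A_2 = (2, 2, 0), A_1A_3 = (-6, -2, 0).
Comparing components 1 and 2: (2)(-2) − (2)(-6) = 8 ≠ 0, so A_1A_2 and A_1A_3 are not parallel and the points are not collinear.

No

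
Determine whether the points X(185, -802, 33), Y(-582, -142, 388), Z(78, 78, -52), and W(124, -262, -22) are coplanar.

Yes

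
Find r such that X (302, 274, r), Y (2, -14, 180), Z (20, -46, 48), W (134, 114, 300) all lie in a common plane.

444

Coplanarity ⇔ det[XY; XZ; XW] = 0.
Expanding, this is linear in r: (-6528)r + (2898432) = 0.
So r = 444.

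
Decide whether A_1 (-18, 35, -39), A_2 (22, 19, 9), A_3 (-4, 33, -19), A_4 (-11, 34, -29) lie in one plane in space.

A normal to the plane through A_1, A_2, A_3 is n = A_1A_2 × A_1A_3 = (-224, -128, 144).
The plane has equation n·P = -6064. For A_4: n·A_4 = -6064.
Equal, so A_4 lies in the plane and all four are coplanar.

Yes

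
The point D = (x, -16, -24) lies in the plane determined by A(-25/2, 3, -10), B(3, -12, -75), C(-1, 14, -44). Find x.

Coplanarity requires AB · (AC × AD) = 0.
AB = (31/2, -15, -65), AC = (23/2, 11, -34); the triple product is linear in x with coefficient 1225 and constant term 14700.
Setting it to zero: x = -12.

-12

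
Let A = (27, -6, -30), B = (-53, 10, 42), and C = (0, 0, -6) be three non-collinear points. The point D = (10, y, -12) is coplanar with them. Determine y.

-8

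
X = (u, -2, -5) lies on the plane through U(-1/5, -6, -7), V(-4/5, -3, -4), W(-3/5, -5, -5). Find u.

The plane through U, V, W has equation 3x + (3/5)z = -24/5.
Substituting X: (3)u + (-3) = -24/5, so u = -3/5.

-3/5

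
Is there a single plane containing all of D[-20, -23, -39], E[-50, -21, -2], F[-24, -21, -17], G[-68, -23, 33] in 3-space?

With D as base: DE = (-30, 2, 37), DF = (-4, 2, 22), DG = (-48, 0, 72).
DF × DG = (144, -768, 96).
DE · (DF × DG) = -2304.
Since -2304 ≠ 0, the four points are not coplanar.

No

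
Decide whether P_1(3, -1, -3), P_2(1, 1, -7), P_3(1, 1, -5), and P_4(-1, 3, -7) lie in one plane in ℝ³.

Yes

With P_1 as base: P_1P_2 = (-2, 2, -4), P_1P_3 = (-2, 2, -2), P_1P_4 = (-4, 4, -4).
P_1P_3 × P_1P_4 = (0, 0, 0).
P_1P_2 · (P_1P_3 × P_1P_4) = 0.
The scalar triple product vanishes, so the four points are coplanar.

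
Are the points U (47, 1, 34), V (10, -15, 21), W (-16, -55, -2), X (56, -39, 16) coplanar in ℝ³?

With U as base: UV = (-37, -16, -13), UW = (-63, -56, -36), UX = (9, -40, -18).
UW × UX = (-432, -1458, 3024).
UV · (UW × UX) = 0.
The scalar triple product vanishes, so the four points are coplanar.

Yes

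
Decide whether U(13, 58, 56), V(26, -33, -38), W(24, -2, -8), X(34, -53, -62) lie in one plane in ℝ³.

A normal to the plane through U, V, W is n = UV × UW = (184, -202, 221).
The plane has equation n·P = 3052. For X: n·X = 3260.
3260 ≠ 3052, so X is off the plane.

No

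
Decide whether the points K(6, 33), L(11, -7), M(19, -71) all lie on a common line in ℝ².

Yes

KL = (5, -40), KM = (13, -104).
Twice the signed area of △KLM is (5)(-104) − (-40)(13) = 0.
The triangle is degenerate (zero area), so the points are collinear.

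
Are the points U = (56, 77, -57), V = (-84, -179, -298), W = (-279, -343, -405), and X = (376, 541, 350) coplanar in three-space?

With U as base: UV = (-140, -256, -241), UW = (-335, -420, -348), UX = (320, 464, 407).
UW × UX = (-9468, 24985, -21040).
UV · (UW × UX) = 0.
The scalar triple product vanishes, so the four points are coplanar.

Yes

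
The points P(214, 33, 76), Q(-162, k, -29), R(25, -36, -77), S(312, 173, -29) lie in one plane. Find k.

The points are coplanar iff PQ · (PR × PS) = 0.
Expanding, this is linear in k: (-34839)k + (-7560063) = 0.
So k = -217.

-217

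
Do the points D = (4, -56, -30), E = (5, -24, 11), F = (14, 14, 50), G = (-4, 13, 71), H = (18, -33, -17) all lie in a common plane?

Yes

The plane through D, E, F has normal n = DE × DF = (-310, 330, -250) and equation n·P = -12220.
Checking the remaining points: n·G = -12220, n·H = -12220.
All equal -12220, so all 5 points lie in one plane.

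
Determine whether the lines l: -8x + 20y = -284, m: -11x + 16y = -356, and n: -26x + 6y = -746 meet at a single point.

Yes

The three lines meet at one point iff the augmented coefficient matrix [aᵢ bᵢ cᵢ] has rank < 3, i.e. its determinant vanishes.
Here the determinant is 0.
It vanishes, so the lines are concurrent at (28, -3).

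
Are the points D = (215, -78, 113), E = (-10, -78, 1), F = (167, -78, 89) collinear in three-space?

No

DE = (-225, 0, -112), DF = (-48, 0, -24).
DE × DF = (0, -24, 0).
The cross product is nonzero, so the points do not lie on one line.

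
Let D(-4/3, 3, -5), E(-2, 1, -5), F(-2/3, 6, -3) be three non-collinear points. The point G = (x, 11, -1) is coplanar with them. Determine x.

2/3

The plane through D, E, F has equation −4x + (4/3)y − (2/3)z = 38/3.
Substituting G: (-4)x + (46/3) = 38/3, so x = 2/3.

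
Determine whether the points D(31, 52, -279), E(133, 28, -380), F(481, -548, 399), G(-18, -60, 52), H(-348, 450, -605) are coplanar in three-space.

No

The plane through D, E, F has normal n = DE × DF = (-76872, -114606, -50400) and equation n·P = 5719056.
Checking the remaining points: n·G = 5639256, n·H = 5670756.
Since n·G = 5639256 ≠ 5719056, G is off the plane and the points are not all coplanar.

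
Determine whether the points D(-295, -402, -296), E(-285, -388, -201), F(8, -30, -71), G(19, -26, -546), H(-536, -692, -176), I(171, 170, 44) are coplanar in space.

The plane through D, E, F has normal n = DE × DF = (-32190, 26535, -522) and equation n·P = -1016508.
Checking the remaining points: n·G = -1016508, n·H = -1016508, n·I = -1016508.
All equal -1016508, so all 6 points lie in one plane.

Yes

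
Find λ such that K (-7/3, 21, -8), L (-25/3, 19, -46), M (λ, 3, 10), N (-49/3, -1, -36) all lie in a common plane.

-25/3

Normal to plane KLN: n = (-780, 364, 104); plane equation n·P = 8632.
Requiring n·M = 8632: (-780)λ + (2132) = 8632.
So λ = -25/3.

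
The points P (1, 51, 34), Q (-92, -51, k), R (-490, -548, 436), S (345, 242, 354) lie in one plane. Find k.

Normal to plane PRS: n = (-268462, 295408, 112275); plane equation n·X = 18614696.
Requiring n·Q = 18614696: (112275)k + (9632696) = 18614696.
So k = 80.

80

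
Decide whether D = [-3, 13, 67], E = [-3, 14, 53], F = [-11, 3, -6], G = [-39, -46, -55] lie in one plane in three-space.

No

A normal to the plane through D, E, F is n = DE × DF = (-213, 112, 8).
The plane has equation n·P = 2631. For G: n·G = 2715.
2715 ≠ 2631, so G is off the plane.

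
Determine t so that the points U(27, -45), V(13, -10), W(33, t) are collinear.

-60

Collinearity: (W − U) must be parallel to (V − U) = (-14, 35).
Cross-multiplying the components: (t − (-45))·(-14) = (6)·(35).
Solving gives t = -60.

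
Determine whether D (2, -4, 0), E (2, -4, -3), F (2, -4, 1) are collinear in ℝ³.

Yes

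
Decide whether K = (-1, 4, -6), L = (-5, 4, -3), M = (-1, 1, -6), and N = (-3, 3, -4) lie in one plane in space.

With K as base: KL = (-4, 0, 3), KM = (0, -3, 0), KN = (-2, -1, 2).
KM × KN = (-6, 0, -6).
KL · (KM × KN) = 6.
Since 6 ≠ 0, the four points are not coplanar.

No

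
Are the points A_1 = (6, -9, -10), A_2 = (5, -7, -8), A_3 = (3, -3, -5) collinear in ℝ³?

No

A_1A_2 = (-1, 2, 2), A_1A_3 = (-3, 6, 5).
Comparing components 2 and 3: (2)(5) − (2)(6) = -2 ≠ 0, so A_1A_2 and A_1A_3 are not parallel and the points are not collinear.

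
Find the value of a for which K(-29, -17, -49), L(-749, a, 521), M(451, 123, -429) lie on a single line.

Collinearity requires KL × KM = 0; each component is linear in a.
The x-component gives (-380)a + (-86260) = 0, so a = -227.
The remaining components then also vanish.

-227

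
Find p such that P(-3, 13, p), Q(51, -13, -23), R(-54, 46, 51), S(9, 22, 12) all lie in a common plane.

13

The points are coplanar iff PQ · (PR × PS) = 0.
Expanding, this is linear in p: (1197)p + (-15561) = 0.
So p = 13.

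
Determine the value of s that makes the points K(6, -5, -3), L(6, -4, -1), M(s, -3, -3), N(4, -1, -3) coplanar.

5

Coplanarity ⇔ det[KL; KM; KN] = 0.
Expanding, this is linear in s: (8)s + (-40) = 0.
So s = 5.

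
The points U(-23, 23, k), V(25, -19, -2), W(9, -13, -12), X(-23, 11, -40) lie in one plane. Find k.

The points are coplanar iff UV · (UW × UX) = 0.
Expanding, this is linear in k: (192)k + (9216) = 0.
So k = -48.

-48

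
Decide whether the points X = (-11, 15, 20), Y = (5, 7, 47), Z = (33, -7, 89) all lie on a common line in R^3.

XY = (16, -8, 27), XZ = (44, -22, 69).
Comparing components 2 and 3: (-8)(69) − (27)(-22) = 42 ≠ 0, so XY and XZ are not parallel and the points are not collinear.

No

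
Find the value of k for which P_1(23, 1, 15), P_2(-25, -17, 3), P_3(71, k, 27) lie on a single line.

19

Collinearity requires P_1P_2 × P_1P_3 = 0; each component is linear in k.
The x-component gives (12)k + (-228) = 0, so k = 19.
The remaining components then also vanish.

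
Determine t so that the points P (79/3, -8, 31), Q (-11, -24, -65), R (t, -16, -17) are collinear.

23/3

Collinearity requires PQ × PR = 0; each component is linear in t.
The y-component gives (-96)t + (736) = 0, so t = 23/3.
The remaining components then also vanish.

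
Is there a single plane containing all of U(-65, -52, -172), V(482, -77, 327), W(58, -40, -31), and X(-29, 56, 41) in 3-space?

No

A normal to the plane through U, V, W is n = UV × UW = (-9513, -15750, 9639).
The plane has equation n·P = -220563. For X: n·X = -210924.
-210924 ≠ -220563, so X is off the plane.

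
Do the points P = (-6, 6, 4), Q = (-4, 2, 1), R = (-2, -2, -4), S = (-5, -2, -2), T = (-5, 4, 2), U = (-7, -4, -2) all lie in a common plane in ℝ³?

No

The plane through P, Q, R has normal n = PQ × PR = (8, 4, 0) and equation n·X = -24.
Checking the remaining points: n·S = -48, n·T = -24, n·U = -72.
Since n·S = -48 ≠ -24, S is off the plane and the points are not all coplanar.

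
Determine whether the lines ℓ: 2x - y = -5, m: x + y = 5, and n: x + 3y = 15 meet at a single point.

Intersecting ℓ and m: solving the 2×2 system gives (x, y) = (0, 5).
Substitute into n: (1)(0) + (3)(5) = 15.
This equals 15, so (0, 5) lies on all three lines and they are concurrent.

Yes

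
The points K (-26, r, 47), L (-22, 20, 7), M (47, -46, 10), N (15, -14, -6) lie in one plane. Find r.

20

Coplanarity ⇔ det[KL; KM; KN] = 0.
Expanding, this is linear in r: (-1008)r + (20160) = 0.
So r = 20.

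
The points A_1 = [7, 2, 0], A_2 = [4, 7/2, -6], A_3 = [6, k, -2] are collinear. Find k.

Collinearity requires A_1A_2 × A_1A_3 = 0; each component is linear in k.
The x-component gives (6)k + (-15) = 0, so k = 5/2.
The remaining components then also vanish.

5/2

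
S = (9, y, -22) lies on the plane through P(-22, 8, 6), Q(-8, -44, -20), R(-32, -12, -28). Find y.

-75

A normal to the plane is n = PQ × PR = (1248, 736, -800).
S lies in the plane iff n · PS = 0.
This gives (736)y + (55200) = 0, so y = -75.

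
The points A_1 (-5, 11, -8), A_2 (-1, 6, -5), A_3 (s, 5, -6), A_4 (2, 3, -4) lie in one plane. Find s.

1

The points are coplanar iff A_1A_2 · (A_1A_3 × A_1A_4) = 0.
Expanding, this is linear in s: (-4)s + (4) = 0.
So s = 1.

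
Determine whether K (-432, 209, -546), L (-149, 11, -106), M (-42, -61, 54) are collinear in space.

KL = (283, -198, 440), KM = (390, -270, 600).
KL × KM = (0, 1800, 810).
The cross product is nonzero, so the points do not lie on one line.

No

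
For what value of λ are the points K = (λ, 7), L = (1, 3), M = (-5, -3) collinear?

5

The three points are collinear iff det[KL; KM] = 0.
This determinant is linear in λ: (6)λ + (-30) = 0, so λ = 5.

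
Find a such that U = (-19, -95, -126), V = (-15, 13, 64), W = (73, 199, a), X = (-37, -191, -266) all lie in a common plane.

Coplanarity ⇔ det[UV; UW; UX] = 0.
Expanding, this is linear in a: (-1560)a + (357240) = 0.
So a = 229.

229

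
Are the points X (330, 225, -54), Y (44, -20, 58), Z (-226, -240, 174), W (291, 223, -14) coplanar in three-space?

No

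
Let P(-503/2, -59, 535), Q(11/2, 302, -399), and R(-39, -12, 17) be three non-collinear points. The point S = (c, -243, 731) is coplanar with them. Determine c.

-256

Coplanarity requires PQ · (PR × PS) = 0.
PQ = (257, 361, -934), PR = (425/2, 47, -518); the triple product is linear in c with coefficient -143100 and constant term -36633600.
Setting it to zero: c = -256.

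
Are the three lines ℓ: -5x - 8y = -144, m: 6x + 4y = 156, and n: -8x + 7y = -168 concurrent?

No

Intersecting ℓ and m: solving the 2×2 system gives (x, y) = (24, 3).
Substitute into n: (-8)(24) + (7)(3) = -171.
But n requires -168 ≠ -171, so the three lines have no common point.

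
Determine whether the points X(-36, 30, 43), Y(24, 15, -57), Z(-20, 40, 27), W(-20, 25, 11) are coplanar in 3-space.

A normal to the plane through X, Y, Z is n = XY × XZ = (1240, -640, 840).
The plane has equation n·P = -27720. For W: n·W = -31560.
-31560 ≠ -27720, so W is off the plane.

No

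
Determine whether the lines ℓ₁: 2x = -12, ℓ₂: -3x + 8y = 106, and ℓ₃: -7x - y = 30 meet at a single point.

No

Intersecting ℓ₁ and ℓ₂: solving the 2×2 system gives (x, y) = (-6, 11).
Substitute into ℓ₃: (-7)(-6) + (-1)(11) = 31.
But ℓ₃ requires 30 ≠ 31, so the three lines have no common point.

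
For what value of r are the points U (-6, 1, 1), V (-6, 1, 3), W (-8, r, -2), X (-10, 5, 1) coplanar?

Normal to plane UVX: n = (-8, -8, 0); plane equation n·P = 40.
Requiring n·W = 40: (-8)r + (64) = 40.
So r = 3.

3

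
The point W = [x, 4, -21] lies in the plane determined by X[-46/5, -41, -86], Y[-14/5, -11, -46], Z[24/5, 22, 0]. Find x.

9/5

The plane through X, Y, Z has equation 60x + (48/5)y − (84/5)z = 2496/5.
Substituting W: (60)x + (1956/5) = 2496/5, so x = 9/5.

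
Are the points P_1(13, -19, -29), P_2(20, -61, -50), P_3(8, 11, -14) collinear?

Yes

P_1P_2 = (7, -42, -21), P_1P_3 = (-5, 30, 15).
Each component of P_1P_3 is -5/7 times the corresponding component of P_1P_2, so P_1P_3 = -5/7·P_1P_2 and the points are collinear.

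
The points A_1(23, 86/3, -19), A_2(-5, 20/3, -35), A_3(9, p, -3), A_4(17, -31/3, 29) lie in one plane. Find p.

5/3

Normal to plane A_1A_2A_4: n = (-1680, 1440, 960); plane equation n·P = -15600.
Requiring n·A_3 = -15600: (1440)p + (-18000) = -15600.
So p = 5/3.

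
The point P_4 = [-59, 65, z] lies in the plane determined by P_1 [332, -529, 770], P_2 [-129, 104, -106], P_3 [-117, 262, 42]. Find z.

68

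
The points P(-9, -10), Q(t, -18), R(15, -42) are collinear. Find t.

The three points are collinear iff det[PQ; PR] = 0.
This determinant is linear in t: (-32)t + (-96) = 0, so t = -3.

-3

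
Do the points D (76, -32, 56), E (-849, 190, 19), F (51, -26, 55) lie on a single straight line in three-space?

Yes

DE = (-925, 222, -37), DF = (-25, 6, -1).
DE × DF = (0, 0, 0).
The cross product vanishes, so the three points are collinear.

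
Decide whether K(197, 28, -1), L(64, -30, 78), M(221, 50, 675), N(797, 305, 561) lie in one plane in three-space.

The four points are coplanar iff the 3×3 determinant with rows KL, KM, KN is zero.
Rows: (-133, -58, 79), (24, 22, 676), (600, 277, 562).
Expanding along the first row: (-133)(-174888) − (-58)(-392112) + (79)(-6552) = 0.
Zero determinant ⇒ coplanar.

Yes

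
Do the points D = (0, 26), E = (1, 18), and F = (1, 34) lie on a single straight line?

No

DE = (1, -8), DF = (1, 8).
If collinear, DF would be a scalar multiple of DE. But (1)·(8) ≠ (-8)·(1) (difference 16), so they are not parallel; the points are not collinear.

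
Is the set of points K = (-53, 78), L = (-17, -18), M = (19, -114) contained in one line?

Yes

KL = (36, -96), KM = (72, -192).
Twice the signed area of △KLM is (36)(-192) − (-96)(72) = 0.
The triangle is degenerate (zero area), so the points are collinear.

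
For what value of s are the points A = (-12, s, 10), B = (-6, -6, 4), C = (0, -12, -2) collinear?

Direction BC = (6, -6, -6). From the x-coordinate of A, the parameter along the line is τ = (-12 − (-6))/6 = -1.
Then s = (-6) + (-1)·(-6) = 0.

0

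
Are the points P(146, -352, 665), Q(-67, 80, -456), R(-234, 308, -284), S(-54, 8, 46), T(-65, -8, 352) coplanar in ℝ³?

No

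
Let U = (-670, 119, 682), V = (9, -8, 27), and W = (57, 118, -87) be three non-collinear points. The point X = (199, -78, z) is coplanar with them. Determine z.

-139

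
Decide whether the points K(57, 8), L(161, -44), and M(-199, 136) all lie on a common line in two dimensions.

KL = (104, -52), KM = (-256, 128).
det[KL; KM] = (104)(128) − (-52)(-256) = 0.
The determinant is zero, so the points are collinear.

Yes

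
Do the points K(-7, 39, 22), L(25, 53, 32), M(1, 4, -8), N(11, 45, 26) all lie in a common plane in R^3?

With K as base: KL = (32, 14, 10), KM = (8, -35, -30), KN = (18, 6, 4).
KM × KN = (40, -572, 678).
KL · (KM × KN) = 52.
Since 52 ≠ 0, the four points are not coplanar.

No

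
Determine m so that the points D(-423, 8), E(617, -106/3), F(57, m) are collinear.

-12

The three points are collinear iff det[DE; DF] = 0.
This determinant is linear in m: (1040)m + (12480) = 0, so m = -12.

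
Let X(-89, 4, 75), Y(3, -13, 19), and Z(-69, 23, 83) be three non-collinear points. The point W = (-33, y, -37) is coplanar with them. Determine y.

The plane through X, Y, Z has equation 928x − 1856y + 2088z = 66584.
Substituting W: (-1856)y + (-107880) = 66584, so y = -94.

-94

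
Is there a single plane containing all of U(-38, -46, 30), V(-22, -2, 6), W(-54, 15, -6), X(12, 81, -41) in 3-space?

With U as base: UV = (16, 44, -24), UW = (-16, 61, -36), UX = (50, 127, -71).
UW × UX = (241, -2936, -5082).
UV · (UW × UX) = -3360.
Since -3360 ≠ 0, the four points are not coplanar.

No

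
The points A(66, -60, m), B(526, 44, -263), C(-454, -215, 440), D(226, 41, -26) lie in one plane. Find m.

72

The points are coplanar iff AB · (AC × AD) = 0.
Expanding, this is linear in m: (74760)m + (-5382720) = 0.
So m = 72.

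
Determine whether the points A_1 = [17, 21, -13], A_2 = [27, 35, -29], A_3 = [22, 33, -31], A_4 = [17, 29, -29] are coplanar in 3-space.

Yes

With A_1 as base: A_1A_2 = (10, 14, -16), A_1A_3 = (5, 12, -18), A_1A_4 = (0, 8, -16).
A_1A_3 × A_1A_4 = (-48, 80, 40).
A_1A_2 · (A_1A_3 × A_1A_4) = 0.
The scalar triple product vanishes, so the four points are coplanar.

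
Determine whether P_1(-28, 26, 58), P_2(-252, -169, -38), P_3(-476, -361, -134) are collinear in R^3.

P_1P_2 = (-224, -195, -96), P_1P_3 = (-448, -387, -192).
P_1P_2 × P_1P_3 = (288, 0, -672).
The cross product is nonzero, so the points do not lie on one line.

No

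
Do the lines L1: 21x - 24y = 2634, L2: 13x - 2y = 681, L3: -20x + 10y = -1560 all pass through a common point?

Intersecting L1 and L2: solving the 2×2 system gives (x, y) = (1846/45, -6647/90).
Substitute into L3: (-20)(1846/45) + (10)(-6647/90) = -1559.
But L3 requires -1560 ≠ -1559, so the three lines have no common point.

No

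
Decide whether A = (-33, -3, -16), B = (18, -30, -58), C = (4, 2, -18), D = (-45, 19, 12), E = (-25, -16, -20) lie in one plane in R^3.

No

The plane through A, B, C has normal n = AB × AC = (264, -1452, 1254) and equation n·P = -24420.
Checking the remaining points: n·D = -24420, n·E = -8448.
Since n·E = -8448 ≠ -24420, E is off the plane and the points are not all coplanar.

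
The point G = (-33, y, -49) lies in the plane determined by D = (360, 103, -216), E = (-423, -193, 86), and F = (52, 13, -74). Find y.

-28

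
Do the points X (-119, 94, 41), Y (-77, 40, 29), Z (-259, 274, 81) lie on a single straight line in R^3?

XY = (42, -54, -12), XZ = (-140, 180, 40).
XY × XZ = (0, 0, 0).
The cross product vanishes, so the three points are collinear.

Yes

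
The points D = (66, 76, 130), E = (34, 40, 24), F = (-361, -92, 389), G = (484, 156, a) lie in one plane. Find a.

The points are coplanar iff DE · (DF × DG) = 0.
Expanding, this is linear in a: (-9996)a + (-5757696) = 0.
So a = -576.

-576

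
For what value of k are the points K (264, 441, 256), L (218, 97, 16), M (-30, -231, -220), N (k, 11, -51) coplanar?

Coplanarity ⇔ det[KL; KM; KN] = 0.
Expanding, this is linear in k: (2464)k + (-17248) = 0.
So k = 7.

7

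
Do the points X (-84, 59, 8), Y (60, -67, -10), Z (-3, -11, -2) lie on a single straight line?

No

XY = (144, -126, -18), XZ = (81, -70, -10).
XY × XZ = (0, -18, 126).
The cross product is nonzero, so the points do not lie on one line.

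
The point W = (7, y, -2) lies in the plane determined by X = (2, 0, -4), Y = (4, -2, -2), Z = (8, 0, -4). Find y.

-2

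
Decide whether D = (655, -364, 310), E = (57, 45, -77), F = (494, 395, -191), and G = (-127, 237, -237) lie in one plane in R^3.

A normal to the plane through D, E, F is n = DE × DF = (88824, -237291, -388033).
The plane has equation n·P = 24263414. For G: n·G = 24445206.
24445206 ≠ 24263414, so G is off the plane.

No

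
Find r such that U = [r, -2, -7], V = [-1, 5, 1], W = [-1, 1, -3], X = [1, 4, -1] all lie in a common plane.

1

The points are coplanar iff UV · (UW × UX) = 0.
Expanding, this is linear in r: (-4)r + (4) = 0.
So r = 1.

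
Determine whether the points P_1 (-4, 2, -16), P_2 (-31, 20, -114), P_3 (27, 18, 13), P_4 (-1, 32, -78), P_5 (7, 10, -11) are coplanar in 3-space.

The plane through P_1, P_2, P_3 has normal n = P_1P_2 × P_1P_3 = (2090, -2255, -990) and equation n·P = 2970.
Checking the remaining points: n·P_4 = 2970, n·P_5 = 2970.
All equal 2970, so all 5 points lie in one plane.

Yes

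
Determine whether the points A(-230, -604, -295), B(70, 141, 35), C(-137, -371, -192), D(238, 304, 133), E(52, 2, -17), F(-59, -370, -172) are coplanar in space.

The plane through A, B, C has normal n = AB × AC = (-155, -210, 615) and equation n·P = -18935.
Checking the remaining points: n·D = -18935, n·E = -18935, n·F = -18935.
All equal -18935, so all 6 points lie in one plane.

Yes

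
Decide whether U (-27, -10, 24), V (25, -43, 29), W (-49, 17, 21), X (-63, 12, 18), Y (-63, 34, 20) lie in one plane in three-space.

The plane through U, V, W has normal n = UV × UW = (-36, 46, 678) and equation n·P = 16784.
Checking the remaining points: n·X = 15024, n·Y = 17392.
Since n·X = 15024 ≠ 16784, X is off the plane and the points are not all coplanar.

No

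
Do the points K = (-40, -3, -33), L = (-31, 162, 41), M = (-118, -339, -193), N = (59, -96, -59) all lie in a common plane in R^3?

No

With K as base: KL = (9, 165, 74), KM = (-78, -336, -160), KN = (99, -93, -26).
KM × KN = (-6144, -17868, 40518).
KL · (KM × KN) = -5184.
Since -5184 ≠ 0, the four points are not coplanar.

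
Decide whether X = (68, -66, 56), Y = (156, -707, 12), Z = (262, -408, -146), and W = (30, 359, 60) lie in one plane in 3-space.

The four points are coplanar iff the 3×3 determinant with rows XY, XZ, XW is zero.
Rows: (88, -641, -44), (194, -342, -202), (-38, 425, 4).
Expanding along the first row: (88)(84482) − (-641)(-6900) + (-44)(69454) = -44460.
Nonzero ⇒ not coplanar.

No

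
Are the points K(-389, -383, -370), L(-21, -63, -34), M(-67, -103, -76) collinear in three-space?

Yes

KL = (368, 320, 336), KM = (322, 280, 294).
Each component of KM is 7/8 times the corresponding component of KL, so KM = 7/8·KL and the points are collinear.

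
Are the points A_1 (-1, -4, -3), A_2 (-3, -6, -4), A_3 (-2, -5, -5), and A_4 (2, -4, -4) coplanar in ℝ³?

With A_1 as base: A_1A_2 = (-2, -2, -1), A_1A_3 = (-1, -1, -2), A_1A_4 = (3, 0, -1).
A_1A_3 × A_1A_4 = (1, -7, 3).
A_1A_2 · (A_1A_3 × A_1A_4) = 9.
Since 9 ≠ 0, the four points are not coplanar.

No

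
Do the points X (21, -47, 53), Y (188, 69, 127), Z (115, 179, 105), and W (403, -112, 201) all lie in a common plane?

Yes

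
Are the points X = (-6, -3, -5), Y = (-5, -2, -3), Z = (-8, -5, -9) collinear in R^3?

XY = (1, 1, 2), XZ = (-2, -2, -4).
Each component of XZ is -2 times the corresponding component of XY, so XZ = -2·XY and the points are collinear.

Yes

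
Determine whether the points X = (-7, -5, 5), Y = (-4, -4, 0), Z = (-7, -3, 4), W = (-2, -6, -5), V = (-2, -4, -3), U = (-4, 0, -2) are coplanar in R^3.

No

The plane through X, Y, Z has normal n = XY × XZ = (9, 3, 6) and equation n·P = -48.
Checking the remaining points: n·W = -66, n·V = -48, n·U = -48.
Since n·W = -66 ≠ -48, W is off the plane and the points are not all coplanar.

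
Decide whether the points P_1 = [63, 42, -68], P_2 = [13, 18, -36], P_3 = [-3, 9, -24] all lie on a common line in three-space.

No

P_1P_2 = (-50, -24, 32), P_1P_3 = (-66, -33, 44).
Comparing components 3 and 1: (32)(-66) − (-50)(44) = 88 ≠ 0, so P_1P_2 and P_1P_3 are not parallel and the points are not collinear.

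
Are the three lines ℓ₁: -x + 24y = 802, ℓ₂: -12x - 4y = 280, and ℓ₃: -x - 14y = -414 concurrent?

Yes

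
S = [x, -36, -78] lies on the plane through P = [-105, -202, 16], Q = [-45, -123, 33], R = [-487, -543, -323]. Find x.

The plane through P, Q, R has equation −20984x + 13846y + 9718z = -438084.
Substituting S: (-20984)x + (-1256460) = -438084, so x = -39.

-39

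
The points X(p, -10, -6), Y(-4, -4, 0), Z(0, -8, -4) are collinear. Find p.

Collinearity requires XY × XZ = 0; each component is linear in p.
The y-component gives (-4)p + (8) = 0, so p = 2.
The remaining components then also vanish.

2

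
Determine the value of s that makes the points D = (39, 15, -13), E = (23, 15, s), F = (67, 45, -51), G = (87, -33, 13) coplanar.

Normal to plane DFG: n = (-1044, -2552, -2784); plane equation n·P = -42804.
Requiring n·E = -42804: (-2784)s + (-62292) = -42804.
So s = -7.

-7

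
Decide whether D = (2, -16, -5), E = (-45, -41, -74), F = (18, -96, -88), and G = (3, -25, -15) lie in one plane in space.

Yes

A normal to the plane through D, E, F is n = DE × DF = (-3445, -5005, 4160).
The plane has equation n·P = 52390. For G: n·G = 52390.
Equal, so G lies in the plane and all four are coplanar.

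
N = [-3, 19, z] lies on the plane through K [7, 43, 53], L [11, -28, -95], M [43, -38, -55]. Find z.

A normal to the plane is n = KL × KM = (-4320, -4896, 2232).
N lies in the plane iff n · KN = 0.
This gives (2232)z + (42408) = 0, so z = -19.

-19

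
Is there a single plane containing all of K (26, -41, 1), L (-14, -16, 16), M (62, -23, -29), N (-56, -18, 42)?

With K as base: KL = (-40, 25, 15), KM = (36, 18, -30), KN = (-82, 23, 41).
KM × KN = (1428, 984, 2304).
KL · (KM × KN) = 2040.
Since 2040 ≠ 0, the four points are not coplanar.

No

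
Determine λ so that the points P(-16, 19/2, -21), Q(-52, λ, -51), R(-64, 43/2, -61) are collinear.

37/2

Direction PR = (-48, 12, -40). From the x-coordinate of Q, the parameter along the line is τ = (-52 − (-16))/(-48) = 3/4.
Then λ = 19/2 + 3/4·(12) = 37/2.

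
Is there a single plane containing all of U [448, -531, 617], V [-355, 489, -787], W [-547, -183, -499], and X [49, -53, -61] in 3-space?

Yes

A normal to the plane through U, V, W is n = UV × UW = (-649728, 500832, 735456).
The plane has equation n·P = -103243584. For X: n·X = -103243584.
Equal, so X lies in the plane and all four are coplanar.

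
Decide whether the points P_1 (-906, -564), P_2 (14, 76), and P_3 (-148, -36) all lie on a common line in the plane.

No

P_1P_2 = (920, 640), P_1P_3 = (758, 528).
If collinear, P_1P_3 would be a scalar multiple of P_1P_2. But (920)·(528) ≠ (640)·(758) (difference 640), so they are not parallel; the points are not collinear.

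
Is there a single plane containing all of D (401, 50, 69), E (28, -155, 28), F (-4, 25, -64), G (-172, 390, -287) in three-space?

With D as base: DE = (-373, -205, -41), DF = (-405, -25, -133), DG = (-573, 340, -356).
DF × DG = (54120, -67971, -152025).
DE · (DF × DG) = -19680.
Since -19680 ≠ 0, the four points are not coplanar.

No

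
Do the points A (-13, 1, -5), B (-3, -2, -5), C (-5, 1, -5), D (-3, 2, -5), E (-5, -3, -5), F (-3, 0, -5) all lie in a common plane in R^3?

The plane through A, B, C has normal n = AB × AC = (0, 0, 24) and equation n·P = -120.
Checking the remaining points: n·D = -120, n·E = -120, n·F = -120.
All equal -120, so all 6 points lie in one plane.

Yes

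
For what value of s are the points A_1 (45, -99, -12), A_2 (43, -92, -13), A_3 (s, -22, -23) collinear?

23

Collinearity requires A_1A_2 × A_1A_3 = 0; each component is linear in s.
The y-component gives (-1)s + (23) = 0, so s = 23.
The remaining components then also vanish.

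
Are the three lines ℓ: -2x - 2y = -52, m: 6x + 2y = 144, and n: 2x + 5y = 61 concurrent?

The three lines meet at one point iff the augmented coefficient matrix [aᵢ bᵢ cᵢ] has rank < 3, i.e. its determinant vanishes.
Here the determinant is 0.
It vanishes, so the lines are concurrent at (23, 3).

Yes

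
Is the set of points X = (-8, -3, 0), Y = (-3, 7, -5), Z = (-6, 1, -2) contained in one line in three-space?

XY = (5, 10, -5), XZ = (2, 4, -2).
XY × XZ = (0, 0, 0).
The cross product vanishes, so the three points are collinear.

Yes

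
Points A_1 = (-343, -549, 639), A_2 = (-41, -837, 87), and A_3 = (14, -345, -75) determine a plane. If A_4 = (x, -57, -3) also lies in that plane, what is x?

-40

A normal to the plane is n = A_1A_2 × A_1A_3 = (318240, 18564, 164424).
A_4 lies in the plane iff n · A_1A_4 = 0.
This gives (318240)x + (12729600) = 0, so x = -40.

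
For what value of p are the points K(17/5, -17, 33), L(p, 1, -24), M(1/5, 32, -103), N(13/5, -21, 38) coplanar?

Normal to plane KMN: n = (-299, 624/5, 52); plane equation n·P = -7111/5.
Requiring n·L = -7111/5: (-299)p + (-5616/5) = -7111/5.
So p = 1.

1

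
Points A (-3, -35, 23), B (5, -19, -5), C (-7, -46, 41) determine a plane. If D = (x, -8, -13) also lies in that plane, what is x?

The plane through A, B, C has equation −20x − 32y − 24z = 628.
Substituting D: (-20)x + (568) = 628, so x = -3.

-3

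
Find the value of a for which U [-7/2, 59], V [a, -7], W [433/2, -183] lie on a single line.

113/2

Collinearity: (V − U) must be parallel to (W − U) = (220, -242).
Cross-multiplying the components: (a − (-7/2))·(-242) = (-66)·(220).
Solving gives a = 113/2.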